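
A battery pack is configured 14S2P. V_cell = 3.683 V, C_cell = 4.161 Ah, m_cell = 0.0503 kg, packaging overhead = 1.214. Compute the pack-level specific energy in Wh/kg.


Step 1: V_pack = 14 * 3.683 = 51.562 V
Step 2: C_pack = 2 * 4.161 = 8.322 Ah
Step 3: E_pack = V_pack * C_pack = 51.562 * 8.322 = 429.1 Wh
Step 4: m_pack = 14 * 2 * 0.0503 * 1.214 = 1.7098 kg
Step 5: ED = E_pack / m_pack = 429.1 / 1.7098 = 251.0 Wh/kg

251.0 Wh/kg


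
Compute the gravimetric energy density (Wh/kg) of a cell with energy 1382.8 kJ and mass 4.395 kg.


Convert: E = 1382.8 kJ = 384.11 Wh
ED = E / m = 384.11 / 4.395 = 87.40 Wh/kg

87.40 Wh/kg


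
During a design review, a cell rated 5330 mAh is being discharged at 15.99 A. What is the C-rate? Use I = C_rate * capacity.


Convert: capacity = 5330 mAh = 5.33 Ah
Rearranging: C_rate = 15.99 / 5.33 = 3C

3C


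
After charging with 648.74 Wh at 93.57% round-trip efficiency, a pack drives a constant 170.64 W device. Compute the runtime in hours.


Step 1: E_discharge = eta/100 * E_charge = 93.57/100 * 648.74 = 607.03 Wh
Step 2: t = E_discharge / P = 607.03 / 170.64 = 3.557 hr

3.557 hr


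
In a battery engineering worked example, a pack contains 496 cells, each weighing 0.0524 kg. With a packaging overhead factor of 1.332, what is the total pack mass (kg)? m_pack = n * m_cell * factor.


m_pack = n * m_cell * overhead = 496 * 0.0524 * 1.332 = 34.62 kg

34.62 kg


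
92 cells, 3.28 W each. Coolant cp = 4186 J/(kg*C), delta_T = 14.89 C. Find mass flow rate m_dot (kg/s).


Q_total = 92 * 3.28 = 301.76 W
m_dot = Q_total / (cp * dT) = 301.76 / (4186 * 14.89) = 0.004841 kg/s

0.004841 kg/s


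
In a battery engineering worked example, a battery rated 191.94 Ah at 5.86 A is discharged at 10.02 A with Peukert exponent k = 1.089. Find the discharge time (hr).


Step 1: t_rated = C / I_rated = 191.94 / 5.86 = 32.754 hr
Step 2: ratio = 5.86 / 10.02 = 0.58483
Step 3: ratio^k = 0.58483^1.089 = 0.55756
Step 4: t = t_rated * ratio^k = 32.754 * 0.55756 = 18.26 hr

18.26 hr


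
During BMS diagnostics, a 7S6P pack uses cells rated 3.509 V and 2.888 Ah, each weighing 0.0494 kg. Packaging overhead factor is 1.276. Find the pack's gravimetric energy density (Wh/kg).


Step 1: V_pack = 7 * 3.509 = 24.563 V
Step 2: C_pack = 6 * 2.888 = 17.328 Ah
Step 3: E_pack = V_pack * C_pack = 24.563 * 17.328 = 425.63 Wh
Step 4: m_pack = 7 * 6 * 0.0494 * 1.276 = 2.6474 kg
Step 5: ED = E_pack / m_pack = 425.63 / 2.6474 = 160.8 Wh/kg

160.8 Wh/kg


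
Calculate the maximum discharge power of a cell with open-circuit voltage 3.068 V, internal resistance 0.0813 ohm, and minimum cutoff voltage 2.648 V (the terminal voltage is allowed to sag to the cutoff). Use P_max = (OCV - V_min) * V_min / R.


dV = OCV - V_min = 0.42 V (so I_max = dV / R)
P_max = dV * V_min / R = 0.42 * 2.648 / 0.0813 = 13.68 W

13.68 W


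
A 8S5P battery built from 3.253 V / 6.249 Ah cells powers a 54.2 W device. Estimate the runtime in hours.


Step 1: E_pack = Ns * V_cell * Np * C_cell = 8 * 3.253 * 5 * 6.249 = 813.12 Wh
Step 2: t = E_pack / P = 813.12 / 54.2 = 15.00 hr

15.00 hr


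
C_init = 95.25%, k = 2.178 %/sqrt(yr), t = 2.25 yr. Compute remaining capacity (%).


sqrt(t) = sqrt(2.25) = 1.5
C_final = 95.25 - 2.178 * 1.5 = 91.98%

91.98%


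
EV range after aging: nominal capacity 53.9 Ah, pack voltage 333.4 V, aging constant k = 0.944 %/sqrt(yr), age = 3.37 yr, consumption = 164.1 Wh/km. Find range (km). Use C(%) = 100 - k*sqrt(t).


Step 1: capacity retention = 100 - 0.944 * sqrt(3.37) = 100 - 0.944 * 1.8358 = 98.267%
Step 2: C_now = 53.9 * 98.267/100 = 52.966 Ah
Step 3: E_pack = V * C_now = 333.4 * 52.966 = 17659 Wh
Step 4: range = E_pack / consumption = 17659 / 164.1 = 107.6 km

107.6 km


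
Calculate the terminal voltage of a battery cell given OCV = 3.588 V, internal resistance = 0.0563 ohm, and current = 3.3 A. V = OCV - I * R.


V = OCV - I*R = 3.588 - 3.3 * 0.0563 = 3.402 V

3.402 V


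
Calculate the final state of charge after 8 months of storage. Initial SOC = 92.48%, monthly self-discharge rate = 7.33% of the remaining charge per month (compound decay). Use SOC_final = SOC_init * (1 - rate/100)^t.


Monthly retention factor = 1 - 7.33/100 = 0.9267
Over 8 months: factor^8 = 0.54389
SOC_final = 92.48 * 0.54389 = 50.30%

50.30%


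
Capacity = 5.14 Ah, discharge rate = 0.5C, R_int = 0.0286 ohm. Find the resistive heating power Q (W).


Step 1: I = C_rate * capacity = 0.5 * 5.14 = 2.57 A
Step 2: Q = I^2 * R = 2.57^2 * 0.0286 = 6.6049 * 0.0286 = 0.1889 W

0.1889 W


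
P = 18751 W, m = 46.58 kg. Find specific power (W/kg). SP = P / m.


Specific power = 18751 W / 46.58 kg = 402.6 W/kg

402.6 W/kg


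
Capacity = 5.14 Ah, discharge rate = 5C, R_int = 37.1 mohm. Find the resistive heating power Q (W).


Convert: R = 37.1 mohm = 0.0371 ohm
Step 1: I = C_rate * capacity = 5 * 5.14 = 25.7 A
Step 2: Q = I^2 * R = 25.7^2 * 0.0371 = 660.49 * 0.0371 = 24.50 W

24.50 W


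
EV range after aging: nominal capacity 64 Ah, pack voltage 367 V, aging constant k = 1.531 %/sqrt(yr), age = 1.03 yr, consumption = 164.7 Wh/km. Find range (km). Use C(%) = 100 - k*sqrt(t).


Step 1: capacity retention = 100 - 1.531 * sqrt(1.03) = 100 - 1.531 * 1.0149 = 98.446%
Step 2: C_now = 64 * 98.446/100 = 63.005 Ah
Step 3: E_pack = V * C_now = 367 * 63.005 = 23123 Wh
Step 4: range = E_pack / consumption = 23123 / 164.7 = 140.4 km

140.4 km


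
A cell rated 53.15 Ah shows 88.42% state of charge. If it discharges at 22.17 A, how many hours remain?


Step 1: remaining = SOC/100 * C_total = 88.42/100 * 53.15 = 46.995 Ah
Step 2: t = remaining / I = 46.995 / 22.17 = 2.120 hr

2.120 hr


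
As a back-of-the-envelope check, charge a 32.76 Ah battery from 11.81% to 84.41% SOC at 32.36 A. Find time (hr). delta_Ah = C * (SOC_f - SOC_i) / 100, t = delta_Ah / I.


Step 1: dSOC = 84.41% - 11.81% = 72.6%
Step 2: delta_Ah = 32.76 * 72.6 / 100 = 23.784 Ah
Step 3: t = 23.784 / 32.36 = 0.7350 hr

0.7350 hr


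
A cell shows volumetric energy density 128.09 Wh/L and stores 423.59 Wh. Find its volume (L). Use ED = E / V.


V = E / ED = 423.59 / 128.09 = 3.307 L

3.307 L


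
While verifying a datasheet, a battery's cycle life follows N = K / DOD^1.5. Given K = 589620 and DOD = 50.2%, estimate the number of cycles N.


Step 1: DOD^1.5 = 50.2^1.5 = 355.68
Step 2: N = 589620 / 355.68 = 1658 cycles

1658 cycles


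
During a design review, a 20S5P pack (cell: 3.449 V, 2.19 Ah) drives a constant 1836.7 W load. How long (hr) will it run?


Step 1: E_pack = Ns * V_cell * Np * C_cell = 20 * 3.449 * 5 * 2.19 = 755.33 Wh
Step 2: t = E_pack / P = 755.33 / 1836.7 = 0.4112 hr

0.4112 hr


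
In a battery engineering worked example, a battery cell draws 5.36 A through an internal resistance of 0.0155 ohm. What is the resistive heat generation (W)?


Q = I^2 * R = 5.36^2 * 0.0155 = 0.4453 W

0.4453 W


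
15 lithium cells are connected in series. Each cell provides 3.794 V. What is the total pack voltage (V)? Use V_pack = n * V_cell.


Series voltages add: 15 * 3.794 V = 56.91 V

56.91 V


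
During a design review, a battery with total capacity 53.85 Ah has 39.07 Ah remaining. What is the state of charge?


SOC% = 39.07 / 53.85 * 100 = 72.55%

72.55%


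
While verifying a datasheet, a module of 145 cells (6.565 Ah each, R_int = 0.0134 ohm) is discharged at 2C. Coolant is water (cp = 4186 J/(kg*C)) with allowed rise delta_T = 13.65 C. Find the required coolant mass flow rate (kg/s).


Step 1: I = 2 * 6.565 = 13.13 A
Step 2: Q_cell = I^2 * R = 13.13^2 * 0.0134 = 2.3101 W
Step 3: Q_total = 145 * 2.3101 = 334.96 W
Step 4: m_dot = Q_total / (cp * dT) = 334.96 / (4186 * 13.65) = 0.005862 kg/s

0.005862 kg/s


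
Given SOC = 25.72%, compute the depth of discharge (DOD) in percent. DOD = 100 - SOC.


Complement of SOC: DOD = 100% - 25.72% = 74.28%

74.28%


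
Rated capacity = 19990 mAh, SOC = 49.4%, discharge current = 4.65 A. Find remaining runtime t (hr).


Convert: C_total = 19990 mAh = 19.99 Ah
Step 1: remaining = SOC/100 * C_total = 49.4/100 * 19.99 = 9.8751 Ah
Step 2: t = remaining / I = 9.8751 / 4.65 = 2.124 hr

2.124 hr


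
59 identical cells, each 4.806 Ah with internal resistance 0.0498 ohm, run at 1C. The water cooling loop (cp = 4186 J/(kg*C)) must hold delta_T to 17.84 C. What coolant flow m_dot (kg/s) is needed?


Step 1: I = 1 * 4.806 = 4.806 A
Step 2: Q_cell = I^2 * R = 4.806^2 * 0.0498 = 1.1503 W
Step 3: Q_total = 59 * 1.1503 = 67.868 W
Step 4: m_dot = Q_total / (cp * dT) = 67.868 / (4186 * 17.84) = 9.088e-04 kg/s

9.088e-04 kg/s


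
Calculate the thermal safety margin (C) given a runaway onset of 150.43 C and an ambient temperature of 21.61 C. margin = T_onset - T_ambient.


Safety margin = 150.43 C - 21.61 C = 128.82 C

128.82 C


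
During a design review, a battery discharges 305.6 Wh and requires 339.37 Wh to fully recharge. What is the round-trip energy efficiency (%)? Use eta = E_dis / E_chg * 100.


Round-trip efficiency = 305.6/339.37 * 100% = 90.05%

90.05%


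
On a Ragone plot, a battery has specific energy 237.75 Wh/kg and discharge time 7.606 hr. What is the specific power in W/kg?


Specific power = 237.75 Wh/kg / 7.606 hr = 31.26 W/kg

31.26 W/kg


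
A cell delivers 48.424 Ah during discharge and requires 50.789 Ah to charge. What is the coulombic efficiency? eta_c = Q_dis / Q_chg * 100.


Coulombic efficiency = 48.424/50.789 * 100% = 95.34%

95.34%


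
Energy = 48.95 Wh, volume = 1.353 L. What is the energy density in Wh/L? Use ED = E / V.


Volumetric ED = 48.95 Wh / 1.353 L = 36.18 Wh/L

36.18 Wh/L


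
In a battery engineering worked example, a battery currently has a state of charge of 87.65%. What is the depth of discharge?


DOD = 100 - SOC = 100 - 87.65 = 12.35%

12.35%


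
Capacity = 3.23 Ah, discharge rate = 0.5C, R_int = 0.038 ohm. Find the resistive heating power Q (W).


Step 1: I = C_rate * capacity = 0.5 * 3.23 = 1.615 A
Step 2: Q = I^2 * R = 1.615^2 * 0.038 = 2.6082 * 0.038 = 0.09911 W

0.09911 W


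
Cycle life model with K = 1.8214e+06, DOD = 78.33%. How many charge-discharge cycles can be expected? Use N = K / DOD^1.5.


DOD^1.5 = 693.25
N = K / DOD^1.5 = 1.8214e+06 / 693.25 = 2627

2627 cycles


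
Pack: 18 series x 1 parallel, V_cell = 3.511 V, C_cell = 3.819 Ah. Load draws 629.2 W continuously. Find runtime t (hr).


Step 1: E_pack = Ns * V_cell * Np * C_cell = 18 * 3.511 * 1 * 3.819 = 241.35 Wh
Step 2: t = E_pack / P = 241.35 / 629.2 = 0.3836 hr

0.3836 hr


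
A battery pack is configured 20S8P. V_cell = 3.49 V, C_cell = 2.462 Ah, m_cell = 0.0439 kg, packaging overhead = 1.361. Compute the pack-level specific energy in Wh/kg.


Step 1: V_pack = 20 * 3.49 = 69.8 V
Step 2: C_pack = 8 * 2.462 = 19.696 Ah
Step 3: E_pack = V_pack * C_pack = 69.8 * 19.696 = 1374.8 Wh
Step 4: m_pack = 20 * 8 * 0.0439 * 1.361 = 9.5597 kg
Step 5: ED = E_pack / m_pack = 1374.8 / 9.5597 = 143.8 Wh/kg

143.8 Wh/kg


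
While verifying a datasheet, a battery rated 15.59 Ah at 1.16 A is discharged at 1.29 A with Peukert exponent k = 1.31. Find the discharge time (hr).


Step 1: t_rated = C / I_rated = 15.59 / 1.16 = 13.44 hr
Step 2: ratio = 1.16 / 1.29 = 0.89922
Step 3: ratio^k = 0.89922^1.31 = 0.87009
Step 4: t = t_rated * ratio^k = 13.44 * 0.87009 = 11.69 hr

11.69 hr


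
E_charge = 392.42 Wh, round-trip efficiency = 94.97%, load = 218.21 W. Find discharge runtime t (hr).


Step 1: E_discharge = eta/100 * E_charge = 94.97/100 * 392.42 = 372.68 Wh
Step 2: t = E_discharge / P = 372.68 / 218.21 = 1.708 hr

1.708 hr


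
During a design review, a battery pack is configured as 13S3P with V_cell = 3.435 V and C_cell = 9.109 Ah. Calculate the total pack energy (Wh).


E = Ns * Vcell * Np * Ccell = 13 * 3.435 * 3 * 9.109 = 1220 Wh

1220 Wh


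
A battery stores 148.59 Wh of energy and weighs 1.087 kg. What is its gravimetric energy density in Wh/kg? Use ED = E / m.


ED = E / m = 148.59 / 1.087 = 136.7 Wh/kg

136.7 Wh/kg


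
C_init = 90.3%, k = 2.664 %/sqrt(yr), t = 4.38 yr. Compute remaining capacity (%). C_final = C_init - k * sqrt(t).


Step 1: sqrt(4.38 yr) = 2.0928
Step 2: drop = 2.664 * 2.0928 = 5.5752
Step 3: C_final = 90.3 - 5.5752 = 84.72%

84.72%


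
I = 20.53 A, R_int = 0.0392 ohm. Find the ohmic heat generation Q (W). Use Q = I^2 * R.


I^2 = 421.48
Q = 421.48 * 0.0392 = 16.52 W

16.52 W


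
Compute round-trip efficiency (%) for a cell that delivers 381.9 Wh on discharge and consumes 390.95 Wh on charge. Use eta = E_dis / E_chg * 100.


Round-trip efficiency = 381.9/390.95 * 100% = 97.69%

97.69%


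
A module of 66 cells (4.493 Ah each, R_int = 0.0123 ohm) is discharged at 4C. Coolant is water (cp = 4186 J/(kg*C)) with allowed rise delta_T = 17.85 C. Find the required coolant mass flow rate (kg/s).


Step 1: I = 4 * 4.493 = 17.972 A
Step 2: Q_cell = I^2 * R = 17.972^2 * 0.0123 = 3.9728 W
Step 3: Q_total = 66 * 3.9728 = 262.2 W
Step 4: m_dot = Q_total / (cp * dT) = 262.2 / (4186 * 17.85) = 0.003509 kg/s

0.003509 kg/s


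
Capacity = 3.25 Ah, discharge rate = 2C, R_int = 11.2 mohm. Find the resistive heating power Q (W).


Convert: R = 11.2 mohm = 0.0112 ohm
Step 1: I = C_rate * capacity = 2 * 3.25 = 6.5 A
Step 2: Q = I^2 * R = 6.5^2 * 0.0112 = 42.25 * 0.0112 = 0.4732 W

0.4732 W


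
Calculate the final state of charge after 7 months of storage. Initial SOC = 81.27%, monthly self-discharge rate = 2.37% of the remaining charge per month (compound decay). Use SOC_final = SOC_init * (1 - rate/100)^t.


decay = (1 - 2.37/100)^7 = 0.84544
SOC_final = 81.27 * 0.84544 = 68.71%

68.71%


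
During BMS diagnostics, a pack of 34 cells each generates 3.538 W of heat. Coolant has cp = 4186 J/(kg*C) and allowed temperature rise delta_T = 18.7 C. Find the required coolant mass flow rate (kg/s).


Q_total = 34 * 3.538 = 120.29 W
m_dot = Q_total / (cp * dT) = 120.29 / (4186 * 18.7) = 0.001537 kg/s

0.001537 kg/s


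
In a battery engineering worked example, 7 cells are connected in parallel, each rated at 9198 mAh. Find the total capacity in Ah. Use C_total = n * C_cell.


Convert: C_cell = 9198 mAh = 9.198 Ah
C_total = 7 * 9.198 = 64.386 Ah

64.386 Ah


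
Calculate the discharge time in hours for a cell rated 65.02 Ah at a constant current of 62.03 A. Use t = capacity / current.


t = capacity / current = 65.02 / 62.03 = 1.048 hr

1.048 hr


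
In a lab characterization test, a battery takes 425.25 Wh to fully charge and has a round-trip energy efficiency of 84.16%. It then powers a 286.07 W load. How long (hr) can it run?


Step 1: E_discharge = eta/100 * E_charge = 84.16/100 * 425.25 = 357.89 Wh
Step 2: t = E_discharge / P = 357.89 / 286.07 = 1.251 hr

1.251 hr


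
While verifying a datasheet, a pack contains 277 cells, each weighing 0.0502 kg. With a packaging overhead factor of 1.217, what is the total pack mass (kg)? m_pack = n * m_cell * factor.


m_pack = n * m_cell * overhead = 277 * 0.0502 * 1.217 = 16.92 kg

16.92 kg


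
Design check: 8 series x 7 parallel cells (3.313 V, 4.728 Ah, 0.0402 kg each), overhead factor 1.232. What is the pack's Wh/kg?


Step 1: V_pack = 8 * 3.313 = 26.504 V
Step 2: C_pack = 7 * 4.728 = 33.096 Ah
Step 3: E_pack = V_pack * C_pack = 26.504 * 33.096 = 877.18 Wh
Step 4: m_pack = 8 * 7 * 0.0402 * 1.232 = 2.7735 kg
Step 5: ED = E_pack / m_pack = 877.18 / 2.7735 = 316.3 Wh/kg

316.3 Wh/kg


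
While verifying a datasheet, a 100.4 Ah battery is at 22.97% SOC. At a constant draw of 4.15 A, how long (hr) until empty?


Step 1: remaining = SOC/100 * C_total = 22.97/100 * 100.4 = 23.062 Ah
Step 2: t = remaining / I = 23.062 / 4.15 = 5.557 hr

5.557 hr


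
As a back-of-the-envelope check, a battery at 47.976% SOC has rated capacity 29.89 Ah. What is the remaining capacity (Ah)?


remaining = SOC / 100 * total = 47.976 / 100 * 29.89 = 14.34 Ah

14.34 Ah


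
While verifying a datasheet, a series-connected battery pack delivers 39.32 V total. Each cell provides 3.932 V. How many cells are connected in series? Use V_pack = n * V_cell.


n = V_pack / V_cell = 39.32 / 3.932 = 10

10


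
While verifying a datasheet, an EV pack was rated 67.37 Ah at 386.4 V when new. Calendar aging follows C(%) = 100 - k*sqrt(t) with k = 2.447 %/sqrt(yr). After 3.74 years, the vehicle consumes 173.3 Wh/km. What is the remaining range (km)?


Step 1: capacity retention = 100 - 2.447 * sqrt(3.74) = 100 - 2.447 * 1.9339 = 95.268%
Step 2: C_now = 67.37 * 95.268/100 = 64.182 Ah
Step 3: E_pack = V * C_now = 386.4 * 64.182 = 24800 Wh
Step 4: range = E_pack / consumption = 24800 / 173.3 = 143.1 km

143.1 km


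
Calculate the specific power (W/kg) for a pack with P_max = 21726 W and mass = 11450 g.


Convert: m = 11450 g = 11.45 kg
SP = P / m = 21726 / 11.45 = 1897 W/kg

1897 W/kg


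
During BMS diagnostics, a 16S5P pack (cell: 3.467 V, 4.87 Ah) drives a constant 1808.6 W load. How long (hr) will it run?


Step 1: E_pack = Ns * V_cell * Np * C_cell = 16 * 3.467 * 5 * 4.87 = 1350.7 Wh
Step 2: t = E_pack / P = 1350.7 / 1808.6 = 0.7468 hr

0.7468 hr


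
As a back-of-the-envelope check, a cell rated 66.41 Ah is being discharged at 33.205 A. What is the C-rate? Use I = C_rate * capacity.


Rearranging: C_rate = 33.205 / 66.41 = 0.5C

0.5C


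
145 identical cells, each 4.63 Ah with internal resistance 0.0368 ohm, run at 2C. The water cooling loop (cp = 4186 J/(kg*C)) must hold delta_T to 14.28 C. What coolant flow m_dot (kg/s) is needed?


Step 1: I = 2 * 4.63 = 9.26 A
Step 2: Q_cell = I^2 * R = 9.26^2 * 0.0368 = 3.1555 W
Step 3: Q_total = 145 * 3.1555 = 457.55 W
Step 4: m_dot = Q_total / (cp * dT) = 457.55 / (4186 * 14.28) = 0.007654 kg/s

0.007654 kg/s


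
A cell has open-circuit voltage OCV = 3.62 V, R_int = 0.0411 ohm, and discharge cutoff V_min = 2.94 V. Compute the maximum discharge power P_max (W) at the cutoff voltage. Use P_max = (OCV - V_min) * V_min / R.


dV = OCV - V_min = 0.68 V (so I_max = dV / R)
P_max = dV * V_min / R = 0.68 * 2.94 / 0.0411 = 48.64 W

48.64 W


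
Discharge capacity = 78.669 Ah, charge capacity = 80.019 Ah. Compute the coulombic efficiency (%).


Coulombic efficiency = 78.669/80.019 * 100% = 98.31%

98.31%


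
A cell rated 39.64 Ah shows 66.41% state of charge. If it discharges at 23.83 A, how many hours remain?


Step 1: remaining = SOC/100 * C_total = 66.41/100 * 39.64 = 26.325 Ah
Step 2: t = remaining / I = 26.325 / 23.83 = 1.105 hr

1.105 hr


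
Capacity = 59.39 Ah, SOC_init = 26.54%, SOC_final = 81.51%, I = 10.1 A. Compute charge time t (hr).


Step 1: dSOC = 81.51% - 26.54% = 54.97%
Step 2: delta_Ah = 59.39 * 54.97 / 100 = 32.647 Ah
Step 3: t = 32.647 / 10.1 = 3.232 hr

3.232 hr


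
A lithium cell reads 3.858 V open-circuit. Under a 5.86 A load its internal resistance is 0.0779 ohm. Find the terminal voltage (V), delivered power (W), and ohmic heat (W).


Step 1: V_terminal = OCV - I*R = 3.858 - 5.86 * 0.0779 = 3.4015 V
Step 2: P_out = V_terminal * I = 3.4015 * 5.86 = 19.93 W
Step 3: Q = I^2 * R = 5.86^2 * 0.0779 = 2.675 W

V=3.4015 V, P=19.93 W, Q=2.675 W


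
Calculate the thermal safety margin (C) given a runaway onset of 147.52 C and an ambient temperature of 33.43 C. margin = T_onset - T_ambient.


Safety margin = 147.52 C - 33.43 C = 114.09 C

114.09 C


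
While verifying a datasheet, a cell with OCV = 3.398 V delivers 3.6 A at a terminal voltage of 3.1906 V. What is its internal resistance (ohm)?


R = (OCV - V) / I = (3.398 - 3.1906) / 3.6 = 0.05761 ohm

0.05761 ohm


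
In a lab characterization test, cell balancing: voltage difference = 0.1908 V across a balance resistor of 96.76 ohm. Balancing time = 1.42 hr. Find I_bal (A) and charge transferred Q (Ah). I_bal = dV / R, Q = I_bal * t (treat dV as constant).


First, Ohm's law: I_bal = 0.1908 V / 96.76 ohm = 0.0019719 A
Then Q = I * t = 0.0019719 A * 1.42 hr = 0.002800 Ah

I=0.0019719 A, Q=0.002800 Ah


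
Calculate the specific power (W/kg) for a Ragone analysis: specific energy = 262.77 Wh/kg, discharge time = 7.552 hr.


Specific power = 262.77 Wh/kg / 7.552 hr = 34.79 W/kg

34.79 W/kg


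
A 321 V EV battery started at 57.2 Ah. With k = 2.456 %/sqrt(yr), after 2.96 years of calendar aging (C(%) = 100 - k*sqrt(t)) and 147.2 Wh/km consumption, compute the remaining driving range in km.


Step 1: capacity retention = 100 - 2.456 * sqrt(2.96) = 100 - 2.456 * 1.7205 = 95.774%
Step 2: C_now = 57.2 * 95.774/100 = 54.783 Ah
Step 3: E_pack = V * C_now = 321 * 54.783 = 17585 Wh
Step 4: range = E_pack / consumption = 17585 / 147.2 = 119.5 km

119.5 km


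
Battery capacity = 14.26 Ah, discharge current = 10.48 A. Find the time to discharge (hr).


t = capacity / current = 14.26 / 10.48 = 1.361 hr

1.361 hr


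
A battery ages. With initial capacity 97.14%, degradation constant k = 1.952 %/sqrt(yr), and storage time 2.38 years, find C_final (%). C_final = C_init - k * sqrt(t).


Step 1: sqrt(2.38 yr) = 1.5427
Step 2: drop = 1.952 * 1.5427 = 3.0114
Step 3: C_final = 97.14 - 3.0114 = 94.13%

94.13%


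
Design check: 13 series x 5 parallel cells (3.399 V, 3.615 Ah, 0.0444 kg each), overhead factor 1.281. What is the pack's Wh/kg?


Step 1: V_pack = 13 * 3.399 = 44.187 V
Step 2: C_pack = 5 * 3.615 = 18.075 Ah
Step 3: E_pack = V_pack * C_pack = 44.187 * 18.075 = 798.68 Wh
Step 4: m_pack = 13 * 5 * 0.0444 * 1.281 = 3.697 kg
Step 5: ED = E_pack / m_pack = 798.68 / 3.697 = 216.0 Wh/kg

216.0 Wh/kg


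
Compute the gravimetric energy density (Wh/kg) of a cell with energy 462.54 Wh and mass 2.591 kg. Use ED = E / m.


ED = E / m = 462.54 / 2.591 = 178.5 Wh/kg

178.5 Wh/kg


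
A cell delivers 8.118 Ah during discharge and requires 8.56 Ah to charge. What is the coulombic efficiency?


eta_c = Q_dis / Q_chg * 100 = 8.118 / 8.56 * 100 = 94.84%

94.84%


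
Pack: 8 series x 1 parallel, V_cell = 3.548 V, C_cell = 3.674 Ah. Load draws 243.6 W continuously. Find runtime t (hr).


Step 1: E_pack = Ns * V_cell * Np * C_cell = 8 * 3.548 * 1 * 3.674 = 104.28 Wh
Step 2: t = E_pack / P = 104.28 / 243.6 = 0.4281 hr

0.4281 hr


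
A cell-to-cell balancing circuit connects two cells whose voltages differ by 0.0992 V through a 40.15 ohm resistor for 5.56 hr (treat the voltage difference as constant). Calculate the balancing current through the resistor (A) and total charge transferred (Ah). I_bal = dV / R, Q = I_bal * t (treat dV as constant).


I_bal = dV / R = 0.0992 / 40.15 = 0.0024707 A
Q = I_bal * t = 0.0024707 * 5.56 = 0.01374 Ah

I=0.0024707 A, Q=0.01374 Ah


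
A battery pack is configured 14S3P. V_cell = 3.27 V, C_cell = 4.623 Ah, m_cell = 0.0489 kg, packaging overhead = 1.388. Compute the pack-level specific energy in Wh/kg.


Step 1: V_pack = 14 * 3.27 = 45.78 V
Step 2: C_pack = 3 * 4.623 = 13.869 Ah
Step 3: E_pack = V_pack * C_pack = 45.78 * 13.869 = 634.92 Wh
Step 4: m_pack = 14 * 3 * 0.0489 * 1.388 = 2.8507 kg
Step 5: ED = E_pack / m_pack = 634.92 / 2.8507 = 222.7 Wh/kg

222.7 Wh/kg


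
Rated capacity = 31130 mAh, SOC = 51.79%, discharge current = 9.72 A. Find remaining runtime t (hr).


Convert: C_total = 31130 mAh = 31.13 Ah
Step 1: remaining = SOC/100 * C_total = 51.79/100 * 31.13 = 16.122 Ah
Step 2: t = remaining / I = 16.122 / 9.72 = 1.659 hr

1.659 hr


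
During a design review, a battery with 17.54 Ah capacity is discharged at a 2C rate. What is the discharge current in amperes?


I = C_rate * capacity = 2 * 17.54 = 35.08 A

35.08 A


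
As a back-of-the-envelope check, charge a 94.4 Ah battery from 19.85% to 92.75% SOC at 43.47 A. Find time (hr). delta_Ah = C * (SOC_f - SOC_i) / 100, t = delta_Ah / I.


Step 1: dSOC = 92.75% - 19.85% = 72.9%
Step 2: delta_Ah = 94.4 * 72.9 / 100 = 68.818 Ah
Step 3: t = 68.818 / 43.47 = 1.583 hr

1.583 hr


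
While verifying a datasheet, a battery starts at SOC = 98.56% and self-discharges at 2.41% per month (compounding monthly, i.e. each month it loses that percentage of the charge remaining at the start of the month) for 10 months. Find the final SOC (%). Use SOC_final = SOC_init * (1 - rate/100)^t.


decay = (1 - 2.41/100)^10 = 0.78353
SOC_final = 98.56 * 0.78353 = 77.22%

77.22%


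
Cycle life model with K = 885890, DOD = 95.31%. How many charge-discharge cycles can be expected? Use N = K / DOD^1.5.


DOD^1.5 = 930.48
N = K / DOD^1.5 = 885890 / 930.48 = 952.1

952.1 cycles


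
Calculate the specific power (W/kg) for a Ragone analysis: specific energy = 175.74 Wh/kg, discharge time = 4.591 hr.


Specific power = 175.74 Wh/kg / 4.591 hr = 38.28 W/kg

38.28 W/kg


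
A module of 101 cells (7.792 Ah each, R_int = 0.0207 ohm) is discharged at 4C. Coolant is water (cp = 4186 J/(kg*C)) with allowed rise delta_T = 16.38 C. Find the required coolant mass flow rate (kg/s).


Step 1: I = 4 * 7.792 = 31.168 A
Step 2: Q_cell = I^2 * R = 31.168^2 * 0.0207 = 20.109 W
Step 3: Q_total = 101 * 20.109 = 2031 W
Step 4: m_dot = Q_total / (cp * dT) = 2031 / (4186 * 16.38) = 0.02962 kg/s

0.02962 kg/s


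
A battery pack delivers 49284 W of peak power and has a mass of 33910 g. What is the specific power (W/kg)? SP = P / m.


Convert: m = 33910 g = 33.91 kg
SP = P / m = 49284 / 33.91 = 1453 W/kg

1453 W/kg


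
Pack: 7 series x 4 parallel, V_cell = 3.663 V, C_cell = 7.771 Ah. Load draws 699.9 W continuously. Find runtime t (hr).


Step 1: E_pack = Ns * V_cell * Np * C_cell = 7 * 3.663 * 4 * 7.771 = 797.02 Wh
Step 2: t = E_pack / P = 797.02 / 699.9 = 1.139 hr

1.139 hr


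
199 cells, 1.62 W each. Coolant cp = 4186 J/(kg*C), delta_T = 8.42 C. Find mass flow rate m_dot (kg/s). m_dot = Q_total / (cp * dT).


Q_total = 199 * 1.62 = 322.38 W
m_dot = Q_total / (cp * dT) = 322.38 / (4186 * 8.42) = 0.009147 kg/s

0.009147 kg/s


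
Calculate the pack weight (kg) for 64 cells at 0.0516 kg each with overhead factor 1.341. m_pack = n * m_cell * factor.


Cell mass sum = 64 * 0.0516 = 3.3024 kg
With overhead 1.341: m_pack = 3.3024 * 1.341 = 4.429 kg

4.429 kg


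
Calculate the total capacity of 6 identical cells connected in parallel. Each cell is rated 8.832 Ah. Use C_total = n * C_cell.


Parallel capacities add: 6 * 8.832 Ah = 52.992 Ah

52.992 Ah


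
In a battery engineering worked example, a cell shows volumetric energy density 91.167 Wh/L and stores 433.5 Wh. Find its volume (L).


V = E / ED = 433.5 / 91.167 = 4.755 L

4.755 L


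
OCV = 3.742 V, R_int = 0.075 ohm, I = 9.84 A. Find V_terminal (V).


V = OCV - I*R = 3.742 - 9.84 * 0.075 = 3.004 V

3.004 V


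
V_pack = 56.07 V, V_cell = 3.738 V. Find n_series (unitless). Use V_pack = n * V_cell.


Rearranging: n = V_pack / V_cell = 56.07 / 3.738 = 15 cells

15


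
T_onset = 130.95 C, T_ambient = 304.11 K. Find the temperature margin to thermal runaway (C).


Convert: T_ambient = 304.11 K = 30.96 C
margin = 130.95 - 30.96 = 99.99 C

99.99 C


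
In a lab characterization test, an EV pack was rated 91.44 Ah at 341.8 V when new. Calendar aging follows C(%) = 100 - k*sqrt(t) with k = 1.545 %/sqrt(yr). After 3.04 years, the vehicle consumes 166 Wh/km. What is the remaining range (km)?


Step 1: capacity retention = 100 - 1.545 * sqrt(3.04) = 100 - 1.545 * 1.7436 = 97.306%
Step 2: C_now = 91.44 * 97.306/100 = 88.977 Ah
Step 3: E_pack = V * C_now = 341.8 * 88.977 = 30412 Wh
Step 4: range = E_pack / consumption = 30412 / 166 = 183.2 km

183.2 km


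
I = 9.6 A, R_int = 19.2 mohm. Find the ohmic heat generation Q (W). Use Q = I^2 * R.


Convert: R = 19.2 mohm = 0.0192 ohm
I^2 = 92.16
Q = 92.16 * 0.0192 = 1.769 W

1.769 W


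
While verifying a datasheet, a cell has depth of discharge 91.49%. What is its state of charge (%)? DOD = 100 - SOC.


SOC = 100 - DOD = 100 - 91.49 = 8.51%

8.51%


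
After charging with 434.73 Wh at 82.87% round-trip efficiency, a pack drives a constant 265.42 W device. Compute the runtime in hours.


Step 1: E_discharge = eta/100 * E_charge = 82.87/100 * 434.73 = 360.26 Wh
Step 2: t = E_discharge / P = 360.26 / 265.42 = 1.357 hr

1.357 hr


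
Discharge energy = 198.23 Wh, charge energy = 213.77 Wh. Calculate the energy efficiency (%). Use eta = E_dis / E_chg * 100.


eta_e = E_dis / E_chg * 100 = 198.23 / 213.77 * 100 = 92.73%

92.73%


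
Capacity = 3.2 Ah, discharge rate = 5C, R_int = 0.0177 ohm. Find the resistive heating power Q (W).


Step 1: I = C_rate * capacity = 5 * 3.2 = 16 A
Step 2: Q = I^2 * R = 16^2 * 0.0177 = 256 * 0.0177 = 4.531 W

4.531 W


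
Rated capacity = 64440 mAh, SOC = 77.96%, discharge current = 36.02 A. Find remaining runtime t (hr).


Convert: C_total = 64440 mAh = 64.44 Ah
Step 1: remaining = SOC/100 * C_total = 77.96/100 * 64.44 = 50.237 Ah
Step 2: t = remaining / I = 50.237 / 36.02 = 1.395 hr

1.395 hr


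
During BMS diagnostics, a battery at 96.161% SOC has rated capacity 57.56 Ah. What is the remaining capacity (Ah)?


remaining = SOC / 100 * total = 96.161 / 100 * 57.56 = 55.35 Ah

55.35 Ah


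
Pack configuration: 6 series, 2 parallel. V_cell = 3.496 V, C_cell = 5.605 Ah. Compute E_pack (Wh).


V_pack = 6 * 3.496 = 20.976 V
C_pack = 2 * 5.605 = 11.21 Ah
E = V_pack * C_pack = 20.976 * 11.21 = 235.1 Wh

235.1 Wh


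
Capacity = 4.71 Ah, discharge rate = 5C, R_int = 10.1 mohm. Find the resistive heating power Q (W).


Convert: R = 10.1 mohm = 0.0101 ohm
Step 1: I = C_rate * capacity = 5 * 4.71 = 23.55 A
Step 2: Q = I^2 * R = 23.55^2 * 0.0101 = 554.6 * 0.0101 = 5.601 W

5.601 W


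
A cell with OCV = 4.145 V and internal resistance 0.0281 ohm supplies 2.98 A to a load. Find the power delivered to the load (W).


Step 1: V_terminal = OCV - I*R = 4.145 - 2.98 * 0.0281 = 4.0613 V
Step 2: P_out = V_terminal * I = 4.0613 * 2.98 = 12.10 W

12.10 W


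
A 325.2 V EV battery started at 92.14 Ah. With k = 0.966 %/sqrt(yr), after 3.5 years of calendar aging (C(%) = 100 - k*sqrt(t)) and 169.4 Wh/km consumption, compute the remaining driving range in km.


Step 1: capacity retention = 100 - 0.966 * sqrt(3.5) = 100 - 0.966 * 1.8708 = 98.193%
Step 2: C_now = 92.14 * 98.193/100 = 90.475 Ah
Step 3: E_pack = V * C_now = 325.2 * 90.475 = 29422 Wh
Step 4: range = E_pack / consumption = 29422 / 169.4 = 173.7 km

173.7 km


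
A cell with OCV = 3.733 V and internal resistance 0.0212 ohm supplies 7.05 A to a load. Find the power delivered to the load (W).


Step 1: V_terminal = OCV - I*R = 3.733 - 7.05 * 0.0212 = 3.5835 V
Step 2: P_out = V_terminal * I = 3.5835 * 7.05 = 25.26 W

25.26 W


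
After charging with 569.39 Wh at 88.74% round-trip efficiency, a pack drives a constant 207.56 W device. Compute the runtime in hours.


Step 1: E_discharge = eta/100 * E_charge = 88.74/100 * 569.39 = 505.28 Wh
Step 2: t = E_discharge / P = 505.28 / 207.56 = 2.434 hr

2.434 hr


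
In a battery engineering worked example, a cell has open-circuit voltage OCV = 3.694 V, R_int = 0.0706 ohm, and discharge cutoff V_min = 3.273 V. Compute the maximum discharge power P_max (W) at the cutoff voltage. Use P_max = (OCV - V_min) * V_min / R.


dV = OCV - V_min = 0.421 V (so I_max = dV / R)
P_max = dV * V_min / R = 0.421 * 3.273 / 0.0706 = 19.52 W

19.52 W


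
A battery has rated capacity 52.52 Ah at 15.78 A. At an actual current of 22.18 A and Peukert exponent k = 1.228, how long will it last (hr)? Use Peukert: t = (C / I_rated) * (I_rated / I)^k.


Step 1: t_rated = C / I_rated = 52.52 / 15.78 = 3.3283 hr
Step 2: ratio = 15.78 / 22.18 = 0.71145
Step 3: ratio^k = 0.71145^1.228 = 0.65831
Step 4: t = t_rated * ratio^k = 3.3283 * 0.65831 = 2.191 hr

2.191 hr


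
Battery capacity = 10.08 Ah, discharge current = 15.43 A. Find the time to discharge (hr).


t = capacity / current = 10.08 / 15.43 = 0.6533 hr

0.6533 hr


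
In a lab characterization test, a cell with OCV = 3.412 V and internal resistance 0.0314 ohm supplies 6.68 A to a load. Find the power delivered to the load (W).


Step 1: V_terminal = OCV - I*R = 3.412 - 6.68 * 0.0314 = 3.2022 V
Step 2: P_out = V_terminal * I = 3.2022 * 6.68 = 21.39 W

21.39 W


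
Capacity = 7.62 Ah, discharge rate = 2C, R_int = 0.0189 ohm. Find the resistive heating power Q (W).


Step 1: I = C_rate * capacity = 2 * 7.62 = 15.24 A
Step 2: Q = I^2 * R = 15.24^2 * 0.0189 = 232.26 * 0.0189 = 4.390 W

4.390 W


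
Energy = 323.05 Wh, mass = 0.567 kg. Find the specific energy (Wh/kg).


ED = E / m = 323.05 / 0.567 = 569.8 Wh/kg

569.8 Wh/kg


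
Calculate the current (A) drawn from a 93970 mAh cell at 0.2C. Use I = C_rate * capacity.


Convert: capacity = 93970 mAh = 93.97 Ah
At 0.2C: I = 0.2 * 93.97 Ah = 18.794 A

18.794 A


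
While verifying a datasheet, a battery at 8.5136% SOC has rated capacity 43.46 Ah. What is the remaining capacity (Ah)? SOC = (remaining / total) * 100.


remaining = SOC / 100 * total = 8.5136 / 100 * 43.46 = 3.700 Ah

3.700 Ah


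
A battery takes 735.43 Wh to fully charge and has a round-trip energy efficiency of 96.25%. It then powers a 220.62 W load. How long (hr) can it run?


Step 1: E_discharge = eta/100 * E_charge = 96.25/100 * 735.43 = 707.85 Wh
Step 2: t = E_discharge / P = 707.85 / 220.62 = 3.208 hr

3.208 hr


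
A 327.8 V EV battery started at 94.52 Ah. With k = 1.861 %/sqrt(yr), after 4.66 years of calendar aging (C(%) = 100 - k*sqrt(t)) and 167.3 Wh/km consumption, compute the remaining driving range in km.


Step 1: capacity retention = 100 - 1.861 * sqrt(4.66) = 100 - 1.861 * 2.1587 = 95.983%
Step 2: C_now = 94.52 * 95.983/100 = 90.723 Ah
Step 3: E_pack = V * C_now = 327.8 * 90.723 = 29739 Wh
Step 4: range = E_pack / consumption = 29739 / 167.3 = 177.8 km

177.8 km


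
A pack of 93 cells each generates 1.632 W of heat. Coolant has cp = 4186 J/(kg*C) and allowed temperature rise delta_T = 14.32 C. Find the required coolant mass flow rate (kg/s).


Q_total = 93 * 1.632 = 151.78 W
m_dot = Q_total / (cp * dT) = 151.78 / (4186 * 14.32) = 0.002532 kg/s

0.002532 kg/s


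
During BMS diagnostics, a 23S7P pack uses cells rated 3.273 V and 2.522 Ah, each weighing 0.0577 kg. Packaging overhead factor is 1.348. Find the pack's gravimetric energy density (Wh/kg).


Step 1: V_pack = 23 * 3.273 = 75.279 V
Step 2: C_pack = 7 * 2.522 = 17.654 Ah
Step 3: E_pack = V_pack * C_pack = 75.279 * 17.654 = 1329 Wh
Step 4: m_pack = 23 * 7 * 0.0577 * 1.348 = 12.523 kg
Step 5: ED = E_pack / m_pack = 1329 / 12.523 = 106.1 Wh/kg

106.1 Wh/kg


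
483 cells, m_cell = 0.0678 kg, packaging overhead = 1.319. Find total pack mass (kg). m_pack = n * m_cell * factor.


Cell mass sum = 483 * 0.0678 = 32.747 kg
With overhead 1.319: m_pack = 32.747 * 1.319 = 43.19 kg

43.19 kg


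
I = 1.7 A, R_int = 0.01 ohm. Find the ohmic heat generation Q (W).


Q = I^2 * R = 1.7^2 * 0.01 = 0.02890 W

0.02890 W


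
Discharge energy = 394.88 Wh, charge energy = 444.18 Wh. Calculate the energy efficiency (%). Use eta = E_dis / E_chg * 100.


Round-trip efficiency = 394.88/444.18 * 100% = 88.90%

88.90%


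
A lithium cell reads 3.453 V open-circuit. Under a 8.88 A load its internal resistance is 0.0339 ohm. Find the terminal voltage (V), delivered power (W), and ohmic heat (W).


Step 1: V_terminal = OCV - I*R = 3.453 - 8.88 * 0.0339 = 3.152 V
Step 2: P_out = V_terminal * I = 3.152 * 8.88 = 27.99 W
Step 3: Q = I^2 * R = 8.88^2 * 0.0339 = 2.673 W

V=3.152 V, P=27.99 W, Q=2.673 W


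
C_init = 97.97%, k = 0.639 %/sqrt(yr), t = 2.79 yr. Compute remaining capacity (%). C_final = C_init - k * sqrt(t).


sqrt(t) = sqrt(2.79) = 1.6703
C_final = 97.97 - 0.639 * 1.6703 = 96.90%

96.90%


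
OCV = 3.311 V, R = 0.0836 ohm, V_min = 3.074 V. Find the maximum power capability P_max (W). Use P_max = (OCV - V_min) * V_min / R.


P_max = (OCV - V_min) * V_min / R = (3.311 - 3.074) * 3.074 / 0.0836 = 0.237 * 3.074 / 0.0836 = 8.715 W

8.715 W


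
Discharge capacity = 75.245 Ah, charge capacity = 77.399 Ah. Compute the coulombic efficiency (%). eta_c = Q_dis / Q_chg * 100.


eta_c = Q_dis / Q_chg * 100 = 75.245 / 77.399 * 100 = 97.22%

97.22%


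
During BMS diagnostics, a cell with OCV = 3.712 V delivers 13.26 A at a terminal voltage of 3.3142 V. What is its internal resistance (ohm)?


R = (OCV - V) / I = (3.712 - 3.3142) / 13.26 = 0.03000 ohm

0.03000 ohm


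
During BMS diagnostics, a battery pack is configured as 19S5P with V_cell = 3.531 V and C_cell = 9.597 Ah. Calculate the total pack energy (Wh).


E = Ns * Vcell * Np * Ccell = 19 * 3.531 * 5 * 9.597 = 3219 Wh

3219 Wh


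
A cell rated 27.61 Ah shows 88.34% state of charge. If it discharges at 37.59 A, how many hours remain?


Step 1: remaining = SOC/100 * C_total = 88.34/100 * 27.61 = 24.391 Ah
Step 2: t = remaining / I = 24.391 / 37.59 = 0.6489 hr

0.6489 hr


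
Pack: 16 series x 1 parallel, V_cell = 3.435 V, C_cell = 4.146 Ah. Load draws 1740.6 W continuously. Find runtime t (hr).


Step 1: E_pack = Ns * V_cell * Np * C_cell = 16 * 3.435 * 1 * 4.146 = 227.86 Wh
Step 2: t = E_pack / P = 227.86 / 1740.6 = 0.1309 hr

0.1309 hr


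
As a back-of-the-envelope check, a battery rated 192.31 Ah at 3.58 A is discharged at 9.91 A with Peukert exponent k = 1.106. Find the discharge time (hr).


Step 1: t_rated = C / I_rated = 192.31 / 3.58 = 53.718 hr
Step 2: ratio = 3.58 / 9.91 = 0.36125
Step 3: ratio^k = 0.36125^1.106 = 0.32429
Step 4: t = t_rated * ratio^k = 53.718 * 0.32429 = 17.42 hr

17.42 hr


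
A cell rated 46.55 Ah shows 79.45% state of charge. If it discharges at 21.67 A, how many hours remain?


Step 1: remaining = SOC/100 * C_total = 79.45/100 * 46.55 = 36.984 Ah
Step 2: t = remaining / I = 36.984 / 21.67 = 1.707 hr

1.707 hr


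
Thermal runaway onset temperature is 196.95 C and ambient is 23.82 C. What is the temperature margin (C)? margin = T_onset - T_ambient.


Safety margin = 196.95 C - 23.82 C = 173.13 C

173.13 C


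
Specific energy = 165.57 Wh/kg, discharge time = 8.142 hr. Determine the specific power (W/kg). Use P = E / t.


P_specific = E / t = 165.57 / 8.142 = 20.34 W/kg

20.34 W/kg


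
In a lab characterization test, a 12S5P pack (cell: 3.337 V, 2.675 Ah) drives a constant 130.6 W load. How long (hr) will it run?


Step 1: E_pack = Ns * V_cell * Np * C_cell = 12 * 3.337 * 5 * 2.675 = 535.59 Wh
Step 2: t = E_pack / P = 535.59 / 130.6 = 4.101 hr

4.101 hr


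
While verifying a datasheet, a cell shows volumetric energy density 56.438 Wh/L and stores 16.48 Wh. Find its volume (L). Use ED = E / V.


V = E / ED = 16.48 / 56.438 = 0.2920 L

0.2920 L


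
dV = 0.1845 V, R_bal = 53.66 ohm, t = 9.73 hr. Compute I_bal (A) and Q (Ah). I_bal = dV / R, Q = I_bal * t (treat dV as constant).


I_bal = dV / R = 0.1845 / 53.66 = 0.0034383 A
Q = I_bal * t = 0.0034383 * 9.73 = 0.03345 Ah

I=0.0034383 A, Q=0.03345 Ah


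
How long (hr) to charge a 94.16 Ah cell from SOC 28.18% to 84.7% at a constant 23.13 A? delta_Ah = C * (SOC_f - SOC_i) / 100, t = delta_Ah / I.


delta_Ah = 94.16 * (84.7 - 28.18) / 100 = 53.219 Ah
t = delta_Ah / I = 53.219 / 23.13 = 2.301 hr

2.301 hr


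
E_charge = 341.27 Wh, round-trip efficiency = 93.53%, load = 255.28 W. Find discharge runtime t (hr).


Step 1: E_discharge = eta/100 * E_charge = 93.53/100 * 341.27 = 319.19 Wh
Step 2: t = E_discharge / P = 319.19 / 255.28 = 1.250 hr

1.250 hr


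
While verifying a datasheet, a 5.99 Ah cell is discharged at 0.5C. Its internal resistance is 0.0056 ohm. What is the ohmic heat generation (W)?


Step 1: I = C_rate * capacity = 0.5 * 5.99 = 2.995 A
Step 2: Q = I^2 * R = 2.995^2 * 0.0056 = 8.97 * 0.0056 = 0.05023 W

0.05023 W


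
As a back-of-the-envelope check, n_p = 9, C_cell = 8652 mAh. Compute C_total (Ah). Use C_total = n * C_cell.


Convert: C_cell = 8652 mAh = 8.652 Ah
C_total = 9 * 8.652 = 77.868 Ah

77.868 Ah
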